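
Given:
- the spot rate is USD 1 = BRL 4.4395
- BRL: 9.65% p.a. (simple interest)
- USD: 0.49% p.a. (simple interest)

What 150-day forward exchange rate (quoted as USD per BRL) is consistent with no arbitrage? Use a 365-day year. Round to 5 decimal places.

0.21709

T = 150/365 years.
Growth of 1 BRL over T: 1 + 0.0965×150/365 = 1.0396575.
Growth of 1 USD over T: 1 + 0.0049×150/365 = 1.0020137.
CIP: F = S · (grow BRL)/(grow USD) = 4.4395 × 1.0396575/1.0020137 = 4.606284 BRL per USD.
Invert for USD per BRL: 1 / 4.606284 = 0.21709.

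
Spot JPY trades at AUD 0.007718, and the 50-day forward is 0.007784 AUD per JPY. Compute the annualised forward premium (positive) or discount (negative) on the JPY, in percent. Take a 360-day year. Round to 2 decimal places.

T = 50/360 years.
(F − S)/S = (0.007784 − 0.007718)/0.007718 = 0.0085514.
Annualise by dividing by T: 0.0085514 / (50/360) = 0.061570 → 6.16%.

+6.16%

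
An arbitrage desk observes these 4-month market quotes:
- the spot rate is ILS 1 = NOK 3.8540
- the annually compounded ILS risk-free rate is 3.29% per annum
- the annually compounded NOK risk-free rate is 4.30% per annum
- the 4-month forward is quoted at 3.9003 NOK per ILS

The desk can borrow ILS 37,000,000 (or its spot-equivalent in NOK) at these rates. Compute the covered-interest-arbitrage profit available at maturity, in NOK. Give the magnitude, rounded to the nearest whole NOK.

NOK 1,263,377

T = 4/12 years.
Keep in ILS, deliver into the forward: 37,000,000·1.01084855004·3.9003 = NOK 145,876,666.19.
Swap to NOK now, deposit: 37,000,000·3.8540·1.01413266033 = NOK 144,613,289.10.
The quoted forward overvalues ILS, so borrow NOK, buy ILS at spot, deposit the ILS at 3.29%, and sell the proceeds forward at 3.9003.
The gap between the two covered legs is NOK 1,263,377.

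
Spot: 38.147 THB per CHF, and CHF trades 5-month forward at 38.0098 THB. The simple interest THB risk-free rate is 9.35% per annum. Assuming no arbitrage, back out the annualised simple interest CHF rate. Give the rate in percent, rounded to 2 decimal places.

10.25%

T = 5/12 years.
F/S = 38.0098/38.147 = 0.9964034 = (growth of THB) / (growth of CHF).
The THB side grows by 1 + 0.0935×5/12 = 1.0389583.
Hence g_CHF = 1.0427085.
r = (1.0427085 − 1)/(5/12) = 0.102500 → 10.25%.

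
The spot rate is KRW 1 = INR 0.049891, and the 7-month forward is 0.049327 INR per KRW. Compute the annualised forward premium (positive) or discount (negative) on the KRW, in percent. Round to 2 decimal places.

-1.94%

T = 7/12 years.
KRW trades forward at -1.13046% vs spot over the period.
×(1/T) gives -1.94% p.a.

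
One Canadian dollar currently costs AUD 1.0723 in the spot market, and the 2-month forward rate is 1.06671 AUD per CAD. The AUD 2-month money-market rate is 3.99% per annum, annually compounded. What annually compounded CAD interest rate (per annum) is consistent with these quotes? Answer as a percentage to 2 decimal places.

T = 2/12 years.
By CIP, F/S equals the AUD-to-CAD growth ratio: 1.06671/1.0723 = 0.9947869.
The AUD side grows by (1 + 0.0399)^(2/12) = 1.0065421.
Hence g_CAD = 1.0118168.
r = 1.0118168^(12/2) − 1 = 0.073029 → 7.30%.

7.30%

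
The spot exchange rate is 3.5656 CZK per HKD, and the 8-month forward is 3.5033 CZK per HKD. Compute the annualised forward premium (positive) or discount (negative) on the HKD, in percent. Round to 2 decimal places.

-2.62%

T = 8/12 years.
(F − S)/S = (3.5033 − 3.5656)/3.5656 = -0.0174725.
×(1/T) gives -2.62% p.a.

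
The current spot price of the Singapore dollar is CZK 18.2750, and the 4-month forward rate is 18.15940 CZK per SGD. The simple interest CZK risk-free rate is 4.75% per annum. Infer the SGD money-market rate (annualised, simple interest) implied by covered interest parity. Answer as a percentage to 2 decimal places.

T = 4/12 years.
F/S = 18.1594/18.275 = 0.9936744 = (growth of CZK) / (growth of SGD).
The CZK side grows by 1 + 0.0475×4/12 = 1.0158333.
Hence g_SGD = 1.022300.
r = (1.022300 − 1)/(4/12) = 0.066900 → 6.69%.

6.69%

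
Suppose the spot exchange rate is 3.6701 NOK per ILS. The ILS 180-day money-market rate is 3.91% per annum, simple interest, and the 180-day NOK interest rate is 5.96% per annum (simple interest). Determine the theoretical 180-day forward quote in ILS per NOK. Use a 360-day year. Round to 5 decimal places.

T = 180/360 years.
NOK accumulates by 1 + 0.0596×180/360 = 1.029800.
ILS accumulates by 1 + 0.0391×180/360 = 1.019550.
Forward (NOK per ILS) = 3.6701 × 1.029800 / 1.019550 = 3.706997.
Invert for ILS per NOK: 1 / 3.706997 = 0.26976.

0.26976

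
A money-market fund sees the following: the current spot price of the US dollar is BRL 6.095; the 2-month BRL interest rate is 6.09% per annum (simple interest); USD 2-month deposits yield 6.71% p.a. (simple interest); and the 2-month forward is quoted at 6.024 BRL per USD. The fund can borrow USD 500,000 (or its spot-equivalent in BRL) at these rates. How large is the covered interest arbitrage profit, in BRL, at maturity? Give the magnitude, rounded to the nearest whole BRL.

T = 2/12 years.
Keep in USD, deliver into the forward: 500,000·1.011183333·6.024 = BRL 3,045,684.20.
Swap to BRL now, deposit: 500,000·6.095·1.010150 = BRL 3,078,432.13.
The quoted forward undervalues USD, so borrow USD, convert to BRL at spot, deposit the BRL at 6.09%, and buy USD forward at 6.024 to cover the loan.
Arbitrage profit = |3,045,684.20 − 3,078,432.13| = BRL 32,748.

BRL 32,748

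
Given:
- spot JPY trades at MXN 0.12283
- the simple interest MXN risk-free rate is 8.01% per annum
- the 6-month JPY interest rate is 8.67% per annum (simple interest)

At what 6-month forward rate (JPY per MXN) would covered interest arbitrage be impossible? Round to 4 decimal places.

8.1672

T = 6/12 years.
Growth of 1 MXN over T: 1 + 0.0801×6/12 = 1.040050.
Growth of 1 JPY over T: 1 + 0.0867×6/12 = 1.043350.
Forward (MXN per JPY) = 0.12283 × 1.040050 / 1.043350 = 0.1224415.
Quoted the other way: 1/0.1224415 = 8.1672 JPY per MXN.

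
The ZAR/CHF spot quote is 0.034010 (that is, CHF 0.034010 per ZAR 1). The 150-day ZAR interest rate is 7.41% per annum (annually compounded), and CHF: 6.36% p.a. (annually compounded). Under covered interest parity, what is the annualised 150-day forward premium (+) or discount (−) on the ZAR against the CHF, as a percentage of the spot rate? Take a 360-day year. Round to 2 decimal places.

T = 150/360 years.
CIP forward (CHF per ZAR) = 0.03401 × 1.0260243/1.0302326 = 0.033871076.
Annualised premium = (F − S)/S × (1/T) = (0.033871076 − 0.03401)/0.03401 ÷ (150/360) = -0.98%.

-0.98%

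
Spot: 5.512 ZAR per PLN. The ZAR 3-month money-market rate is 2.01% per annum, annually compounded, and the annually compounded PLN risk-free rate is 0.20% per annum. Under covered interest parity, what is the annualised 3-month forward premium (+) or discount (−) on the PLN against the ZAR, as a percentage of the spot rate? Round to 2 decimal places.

T = 3/12 years.
CIP forward (ZAR per PLN) = 5.512 × 1.0049876/1.0004996 = 5.536726.
Annualised premium = (F − S)/S × (1/T) = (5.536726 − 5.512)/5.512 ÷ (3/12) = 1.79%.

+1.79%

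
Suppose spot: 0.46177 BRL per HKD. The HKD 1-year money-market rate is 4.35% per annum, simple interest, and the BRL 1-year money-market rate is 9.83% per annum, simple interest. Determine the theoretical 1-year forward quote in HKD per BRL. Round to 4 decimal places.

T = 1 year.
Growth of 1 BRL over T: 1 + 0.0983×1 = 1.098300.
Growth of 1 HKD over T: 1 + 0.0435×1 = 1.043500.
So F = 0.46177 × 1.098300 / 1.043500 = 0.4860201 (BRL/HKD).
Invert for HKD per BRL: 1 / 0.4860201 = 2.0575.

2.0575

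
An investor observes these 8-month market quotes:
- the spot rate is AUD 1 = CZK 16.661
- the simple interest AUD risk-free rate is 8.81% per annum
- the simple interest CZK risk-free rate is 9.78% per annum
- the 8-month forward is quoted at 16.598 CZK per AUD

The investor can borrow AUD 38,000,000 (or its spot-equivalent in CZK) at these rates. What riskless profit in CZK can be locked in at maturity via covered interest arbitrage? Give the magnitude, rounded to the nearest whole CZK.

T = 8/12 years.
Invest the AUD and cover forward: 38,000,000 × 1.05873333333 × 16.598 = CZK 667,768,522.93.
Convert at spot and invest in CZK: 38,000,000 × 16.661 × 1.065200 = CZK 674,397,293.60.
The quoted forward undervalues AUD, so borrow AUD, convert to CZK at spot, deposit the CZK at 9.78%, and buy AUD forward at 16.598 to cover the loan.
Profit = 674,397,293.60 − 667,768,522.93 = CZK 6,628,771.

CZK 6,628,771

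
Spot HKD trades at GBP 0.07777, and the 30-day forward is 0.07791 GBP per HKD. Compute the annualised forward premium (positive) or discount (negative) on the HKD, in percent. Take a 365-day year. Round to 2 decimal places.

+2.19%

T = 30/365 years.
Period premium: (0.07791 − 0.07777)/0.07777 = 0.0018002.
×(1/T) gives 2.19% p.a.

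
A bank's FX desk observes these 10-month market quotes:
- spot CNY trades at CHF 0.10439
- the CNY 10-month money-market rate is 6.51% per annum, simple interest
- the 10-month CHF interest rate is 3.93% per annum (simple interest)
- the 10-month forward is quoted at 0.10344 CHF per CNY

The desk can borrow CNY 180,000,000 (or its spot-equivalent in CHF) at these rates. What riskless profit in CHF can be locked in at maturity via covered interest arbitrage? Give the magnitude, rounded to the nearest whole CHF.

CHF 223,713

T = 10/12 years.
Route A — deposit CNY, sell forward: 180,000,000 × 1.054250 × 0.10344 = CHF 19,629,291.60.
Route B — convert at spot, deposit CHF: 180,000,000 × 0.10439 × 1.032750 = CHF 19,405,579.05.
The quoted forward overvalues CNY, so borrow CHF, buy CNY at spot, deposit the CNY at 6.51%, and sell the proceeds forward at 0.10344.
The gap between the two covered legs is CHF 223,713.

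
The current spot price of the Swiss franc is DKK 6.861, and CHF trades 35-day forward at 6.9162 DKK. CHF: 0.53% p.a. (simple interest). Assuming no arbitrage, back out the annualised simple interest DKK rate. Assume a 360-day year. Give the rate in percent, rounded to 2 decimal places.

T = 35/360 years.
CIP gives F = S · g_DKK/g_CHF, so g_DKK/g_CHF = 6.9162/6.861 = 1.0080455.
The CHF side grows by 1 + 0.0053×35/360 = 1.0005153.
So the DKK growth factor = 1.0085649.
(1.0085649 − 1)/T = 0.088096, i.e. 8.81%.

8.81%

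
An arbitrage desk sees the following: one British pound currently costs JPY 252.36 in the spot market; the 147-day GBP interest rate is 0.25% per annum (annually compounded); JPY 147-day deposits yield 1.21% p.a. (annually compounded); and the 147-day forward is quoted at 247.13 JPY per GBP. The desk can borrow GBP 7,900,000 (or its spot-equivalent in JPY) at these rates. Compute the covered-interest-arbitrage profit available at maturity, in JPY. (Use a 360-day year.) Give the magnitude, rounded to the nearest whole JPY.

JPY 49,140,699

T = 147/360 years.
Invest the GBP and cover forward: 7,900,000 × 1.001020079342 × 247.13 = JPY 1,954,318,528.44.
Convert at spot and invest in JPY: 7,900,000 × 252.36 × 1.004923259866 = JPY 2,003,459,227.49.
The quoted forward undervalues GBP, so borrow GBP, convert to JPY at spot, deposit the JPY at 1.21%, and buy GBP forward at 247.13 to cover the loan.
Arbitrage profit = |1,954,318,528.44 − 2,003,459,227.49| = JPY 49,140,699.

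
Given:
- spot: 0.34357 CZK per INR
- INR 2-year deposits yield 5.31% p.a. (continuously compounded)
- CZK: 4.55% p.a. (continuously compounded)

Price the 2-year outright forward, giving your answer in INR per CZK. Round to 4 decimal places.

T = 2 years.
CZK accumulates by e^(0.0455×2) = 1.095269.
INR growth factor: e^(0.0531×2) = 1.1120443.
Forward (CZK per INR) = 0.34357 × 1.095269 / 1.1120443 = 0.3383872.
Invert for INR per CZK: 1 / 0.3383872 = 2.9552.

2.9552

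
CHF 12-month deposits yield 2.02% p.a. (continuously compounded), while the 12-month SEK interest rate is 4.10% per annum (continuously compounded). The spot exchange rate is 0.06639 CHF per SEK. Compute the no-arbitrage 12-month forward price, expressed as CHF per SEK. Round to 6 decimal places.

0.065023

T = 1 year.
Growth of 1 CHF over T: e^(0.0202×1) = 1.0204054.
Growth of 1 SEK over T: e^(0.0410×1) = 1.0418521.
Forward (CHF per SEK) = 0.06639 × 1.0204054 / 1.0418521 = 0.06502335.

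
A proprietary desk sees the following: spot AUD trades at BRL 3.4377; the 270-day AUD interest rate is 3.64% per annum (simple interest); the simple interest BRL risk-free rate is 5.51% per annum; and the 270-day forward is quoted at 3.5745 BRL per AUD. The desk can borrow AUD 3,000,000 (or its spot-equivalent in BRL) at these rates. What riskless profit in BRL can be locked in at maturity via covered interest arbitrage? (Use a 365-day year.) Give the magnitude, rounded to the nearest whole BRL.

BRL 278,791

T = 270/365 years.
Invest the AUD and cover forward: 3,000,000 × 1.0269260274 × 3.5745 = BRL 11,012,241.25.
Convert at spot and invest in BRL: 3,000,000 × 3.4377 × 1.0407589041 = BRL 10,733,450.65.
The quoted forward overvalues AUD, so borrow BRL, buy AUD at spot, deposit the AUD at 3.64%, and sell the proceeds forward at 3.5745.
Profit = 11,012,241.25 − 10,733,450.65 = BRL 278,791.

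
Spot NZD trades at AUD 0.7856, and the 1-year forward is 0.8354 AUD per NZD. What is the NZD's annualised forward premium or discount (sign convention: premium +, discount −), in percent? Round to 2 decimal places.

T = 1 year.
NZD trades forward at +6.33910% vs spot over the period.
Annualise by dividing by T: 0.0633910 / 1 = 0.063391 → 6.34%.

+6.34%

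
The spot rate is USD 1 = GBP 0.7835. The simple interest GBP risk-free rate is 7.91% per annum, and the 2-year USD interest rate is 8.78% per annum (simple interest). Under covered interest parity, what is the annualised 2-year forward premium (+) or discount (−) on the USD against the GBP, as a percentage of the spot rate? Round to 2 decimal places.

T = 2 years.
CIP forward (GBP per USD) = 0.7835 × 1.158200/1.175600 = 0.7719035.
(F − S)/S ÷ T = (0.7719035 − 0.7835)/0.7835/2 = -0.007400 → -0.74%.

-0.74%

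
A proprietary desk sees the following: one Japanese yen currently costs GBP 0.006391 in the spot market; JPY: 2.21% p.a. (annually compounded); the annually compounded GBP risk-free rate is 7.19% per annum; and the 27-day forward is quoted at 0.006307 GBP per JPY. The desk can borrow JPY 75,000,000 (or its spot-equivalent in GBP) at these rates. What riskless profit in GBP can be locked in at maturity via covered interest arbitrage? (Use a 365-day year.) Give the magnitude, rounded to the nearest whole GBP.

T = 27/365 years.
Keep in JPY, deliver into the forward: 75,000,000·1.0016183·0.006307 = GBP 473,790.50.
Swap to GBP now, deposit: 75,000,000·0.006391·1.00514934 = GBP 481,793.21.
The quoted forward undervalues JPY, so borrow JPY, convert to GBP at spot, deposit the GBP at 7.19%, and buy JPY forward at 0.006307 to cover the loan.
Profit = 481,793.21 − 473,790.50 = GBP 8,003.

GBP 8,003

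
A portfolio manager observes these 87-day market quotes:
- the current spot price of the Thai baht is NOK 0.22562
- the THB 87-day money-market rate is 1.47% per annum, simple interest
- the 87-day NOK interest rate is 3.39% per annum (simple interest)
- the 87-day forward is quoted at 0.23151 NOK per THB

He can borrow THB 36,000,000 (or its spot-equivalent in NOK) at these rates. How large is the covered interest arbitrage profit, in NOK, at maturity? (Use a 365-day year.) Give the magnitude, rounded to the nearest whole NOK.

NOK 175,612

T = 87/365 years.
Invest the THB and cover forward: 36,000,000 × 1.003503836 × 0.23151 = NOK 8,363,562.23.
Convert at spot and invest in NOK: 36,000,000 × 0.22562 × 1.008080274 = NOK 8,187,950.57.
The quoted forward overvalues THB, so borrow NOK, buy THB at spot, deposit the THB at 1.47%, and sell the proceeds forward at 0.23151.
Profit = 8,363,562.23 − 8,187,950.57 = NOK 175,612.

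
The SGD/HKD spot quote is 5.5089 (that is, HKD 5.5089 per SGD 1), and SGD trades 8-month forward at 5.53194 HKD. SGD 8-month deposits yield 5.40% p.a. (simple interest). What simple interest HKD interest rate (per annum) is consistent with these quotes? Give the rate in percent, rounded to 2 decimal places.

6.05%

T = 8/12 years.
By CIP, F/S equals the HKD-to-SGD growth ratio: 5.53194/5.5089 = 1.0041823.
The SGD side grows by 1 + 0.0540×8/12 = 1.036000.
Hence g_HKD = 1.0403329.
(1.0403329 − 1)/T = 0.060499, i.e. 6.05%.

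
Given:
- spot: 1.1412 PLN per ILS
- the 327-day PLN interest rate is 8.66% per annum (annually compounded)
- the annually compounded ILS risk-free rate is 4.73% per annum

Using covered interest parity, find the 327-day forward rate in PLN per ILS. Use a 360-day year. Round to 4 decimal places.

T = 327/360 years.
PLN accumulates by (1 + 0.0866)^(327/360) = 1.0783589.
ILS growth factor: (1 + 0.0473)^(327/360) = 1.0428726.
CIP: F = S · (grow PLN)/(grow ILS) = 1.1412 × 1.0783589/1.0428726 = 1.180032 PLN per ILS.

1.1800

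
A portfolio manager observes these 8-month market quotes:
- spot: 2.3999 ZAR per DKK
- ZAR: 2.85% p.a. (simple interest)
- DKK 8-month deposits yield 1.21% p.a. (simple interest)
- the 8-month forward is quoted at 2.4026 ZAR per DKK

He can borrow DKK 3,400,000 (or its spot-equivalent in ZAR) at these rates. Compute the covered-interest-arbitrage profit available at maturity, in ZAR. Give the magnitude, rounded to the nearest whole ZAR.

ZAR 79,958

T = 8/12 years.
Keep in DKK, deliver into the forward: 3,400,000·1.008066667·2.4026 = ZAR 8,234,735.31.
Swap to ZAR now, deposit: 3,400,000·2.3999·1.019000 = ZAR 8,314,693.54.
The quoted forward undervalues DKK, so borrow DKK, convert to ZAR at spot, deposit the ZAR at 2.85%, and buy DKK forward at 2.4026 to cover the loan.
The gap between the two covered legs is ZAR 79,958.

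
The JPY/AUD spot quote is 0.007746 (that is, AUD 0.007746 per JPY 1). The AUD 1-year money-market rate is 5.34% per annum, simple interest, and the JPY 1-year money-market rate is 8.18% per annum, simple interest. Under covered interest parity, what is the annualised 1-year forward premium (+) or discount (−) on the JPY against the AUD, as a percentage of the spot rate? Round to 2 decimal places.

T = 1 year.
F = S · g_AUD/g_JPY = 0.007746 × 1.053400/1.081800 = 0.007542648.
(F − S)/S ÷ T = (0.007542648 − 0.007746)/0.007746/1 = -0.026253 → -2.63%.

-2.63%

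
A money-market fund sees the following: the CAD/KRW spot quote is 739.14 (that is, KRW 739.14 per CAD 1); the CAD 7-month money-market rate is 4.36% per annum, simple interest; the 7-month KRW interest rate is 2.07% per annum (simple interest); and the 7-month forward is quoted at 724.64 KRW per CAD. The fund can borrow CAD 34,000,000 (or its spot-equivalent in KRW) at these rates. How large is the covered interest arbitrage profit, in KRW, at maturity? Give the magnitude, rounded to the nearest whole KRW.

KRW 169,833,564

T = 7/12 years.
Keep in CAD, deliver into the forward: 34,000,000·1.025433333333·724.64 = KRW 25,264,380,362.66.
Swap to KRW now, deposit: 34,000,000·739.14·1.012075 = KRW 25,434,213,927.00.
The quoted forward undervalues CAD, so borrow CAD, convert to KRW at spot, deposit the KRW at 2.07%, and buy CAD forward at 724.64 to cover the loan.
The gap between the two covered legs is KRW 169,833,564.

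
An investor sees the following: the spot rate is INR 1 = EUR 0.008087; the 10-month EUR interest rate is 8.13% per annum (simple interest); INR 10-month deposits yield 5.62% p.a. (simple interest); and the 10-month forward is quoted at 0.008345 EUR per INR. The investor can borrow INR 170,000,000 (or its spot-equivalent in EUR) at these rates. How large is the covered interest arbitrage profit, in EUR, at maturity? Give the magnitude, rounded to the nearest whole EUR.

EUR 17,158

T = 10/12 years.
Keep in INR, deliver into the forward: 170,000,000·1.046833333·0.008345 = EUR 1,485,090.11.
Swap to EUR now, deposit: 170,000,000·0.008087·1.067750 = EUR 1,467,932.02.
The quoted forward overvalues INR, so borrow EUR, buy INR at spot, deposit the INR at 5.62%, and sell the proceeds forward at 0.008345.
Arbitrage profit = |1,485,090.11 − 1,467,932.02| = EUR 17,158.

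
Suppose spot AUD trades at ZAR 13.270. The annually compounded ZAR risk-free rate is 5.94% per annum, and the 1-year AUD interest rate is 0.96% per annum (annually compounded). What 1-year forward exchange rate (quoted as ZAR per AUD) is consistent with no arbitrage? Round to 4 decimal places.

13.9246

T = 1 year.
Growth of 1 ZAR over T: (1 + 0.0594)^1 = 1.059400.
AUD growth factor: (1 + 0.0096)^1 = 1.009600.
So F = 13.27 × 1.059400 / 1.009600 = 13.924562 (ZAR/AUD).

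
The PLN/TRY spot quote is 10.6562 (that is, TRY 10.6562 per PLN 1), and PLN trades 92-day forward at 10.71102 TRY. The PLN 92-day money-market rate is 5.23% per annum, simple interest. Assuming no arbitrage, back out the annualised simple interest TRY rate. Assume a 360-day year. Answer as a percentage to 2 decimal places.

T = 92/360 years.
F/S = 10.71102/10.6562 = 1.0051444 = (growth of TRY) / (growth of PLN).
PLN growth factor: 1 + 0.0523×92/360 = 1.0133656.
So the TRY growth factor = 1.0185788.
r = (1.0185788 − 1)/(92/360) = 0.072700 → 7.27%.

7.27%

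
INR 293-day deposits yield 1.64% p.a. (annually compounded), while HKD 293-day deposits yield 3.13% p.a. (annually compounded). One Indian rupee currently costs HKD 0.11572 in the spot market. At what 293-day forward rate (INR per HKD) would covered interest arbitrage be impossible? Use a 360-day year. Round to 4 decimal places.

T = 293/360 years.
HKD accumulates by (1 + 0.0313)^(293/360) = 1.0254014.
INR accumulates by (1 + 0.0164)^(293/360) = 1.0133275.
So F = 0.11572 × 1.0254014 / 1.0133275 = 0.1170988 (HKD/INR).
Quoted the other way: 1/0.1170988 = 8.5398 INR per HKD.

8.5398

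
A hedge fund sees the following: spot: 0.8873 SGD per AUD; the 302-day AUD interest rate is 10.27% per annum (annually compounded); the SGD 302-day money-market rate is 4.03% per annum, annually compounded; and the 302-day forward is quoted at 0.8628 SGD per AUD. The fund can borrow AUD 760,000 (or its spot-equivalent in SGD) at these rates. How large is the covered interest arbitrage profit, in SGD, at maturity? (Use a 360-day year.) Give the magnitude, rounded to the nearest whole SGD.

SGD 14,699

T = 302/360 years.
Keep in AUD, deliver into the forward: 760,000·1.08546799·0.8628 = SGD 711,771.75.
Swap to SGD now, deposit: 760,000·0.8873·1.03369915 = SGD 697,072.95.
The quoted forward overvalues AUD, so borrow SGD, buy AUD at spot, deposit the AUD at 10.27%, and sell the proceeds forward at 0.8628.
Arbitrage profit = |711,771.75 − 697,072.95| = SGD 14,699.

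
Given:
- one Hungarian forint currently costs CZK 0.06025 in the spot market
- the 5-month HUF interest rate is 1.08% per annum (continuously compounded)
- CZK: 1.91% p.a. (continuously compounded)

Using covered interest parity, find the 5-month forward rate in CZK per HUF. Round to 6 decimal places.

0.060459

T = 5/12 years.
CZK growth factor: e^(0.0191×5/12) = 1.0079901.
Growth of 1 HUF over T: e^(0.0108×5/12) = 1.0045101.
So F = 0.06025 × 1.0079901 / 1.0045101 = 0.06045873 (CZK/HUF).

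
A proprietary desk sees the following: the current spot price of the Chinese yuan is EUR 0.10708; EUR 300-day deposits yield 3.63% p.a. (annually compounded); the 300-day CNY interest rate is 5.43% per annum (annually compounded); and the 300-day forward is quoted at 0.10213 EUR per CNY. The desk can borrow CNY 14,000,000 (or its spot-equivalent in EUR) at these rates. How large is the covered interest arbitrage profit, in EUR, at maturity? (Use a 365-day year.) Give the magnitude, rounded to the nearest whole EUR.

T = 300/365 years.
Invest the CNY and cover forward: 14,000,000 × 1.044418823 × 0.10213 = EUR 1,493,330.92.
Convert at spot and invest in EUR: 14,000,000 × 0.10708 × 1.02974053 = EUR 1,543,704.62.
The quoted forward undervalues CNY, so borrow CNY, convert to EUR at spot, deposit the EUR at 3.63%, and buy CNY forward at 0.10213 to cover the loan.
The gap between the two covered legs is EUR 50,374.

EUR 50,374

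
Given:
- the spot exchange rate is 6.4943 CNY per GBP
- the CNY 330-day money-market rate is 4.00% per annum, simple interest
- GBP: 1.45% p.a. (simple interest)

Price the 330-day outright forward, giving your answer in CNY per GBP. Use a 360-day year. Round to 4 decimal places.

T = 330/360 years.
Growth of 1 CNY over T: 1 + 0.0400×330/360 = 1.0366667.
GBP growth factor: 1 + 0.0145×330/360 = 1.0132917.
CIP: F = S · (grow CNY)/(grow GBP) = 6.4943 × 1.0366667/1.0132917 = 6.644113 CNY per GBP.

6.6441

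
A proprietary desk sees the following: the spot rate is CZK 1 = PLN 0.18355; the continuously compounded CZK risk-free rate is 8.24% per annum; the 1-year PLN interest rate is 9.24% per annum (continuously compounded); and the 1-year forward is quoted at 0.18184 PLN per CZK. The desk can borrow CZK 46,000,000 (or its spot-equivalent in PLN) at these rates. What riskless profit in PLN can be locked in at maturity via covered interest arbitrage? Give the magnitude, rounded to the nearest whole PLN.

T = 1 year.
Keep in CZK, deliver into the forward: 46,000,000·1.085890079·0.18184 = PLN 9,083,079.59.
Swap to PLN now, deposit: 46,000,000·0.18355·1.096803456 = PLN 9,260,640.62.
The quoted forward undervalues CZK, so borrow CZK, convert to PLN at spot, deposit the PLN at 9.24%, and buy CZK forward at 0.18184 to cover the loan.
Profit = 9,260,640.62 − 9,083,079.59 = PLN 177,561.

PLN 177,561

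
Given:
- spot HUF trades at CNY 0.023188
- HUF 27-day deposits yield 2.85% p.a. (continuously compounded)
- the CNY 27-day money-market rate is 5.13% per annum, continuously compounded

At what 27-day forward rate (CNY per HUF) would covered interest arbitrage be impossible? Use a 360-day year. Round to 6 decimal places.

T = 27/360 years.
CNY growth factor: e^(0.0513×27/360) = 1.0038549.
HUF accumulates by e^(0.0285×27/360) = 1.0021398.
Forward (CNY per HUF) = 0.023188 × 1.0038549 / 1.0021398 = 0.02322768.

0.023228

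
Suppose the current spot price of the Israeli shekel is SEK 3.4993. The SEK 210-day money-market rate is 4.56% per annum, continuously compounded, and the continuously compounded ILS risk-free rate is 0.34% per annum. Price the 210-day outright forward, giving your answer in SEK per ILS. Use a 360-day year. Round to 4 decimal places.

3.5865

T = 210/360 years.
SEK accumulates by e^(0.0456×210/360) = 1.0269569.
ILS accumulates by e^(0.0034×210/360) = 1.0019853.
CIP: F = S · (grow SEK)/(grow ILS) = 3.4993 × 1.0269569/1.0019853 = 3.586510 SEK per ILS.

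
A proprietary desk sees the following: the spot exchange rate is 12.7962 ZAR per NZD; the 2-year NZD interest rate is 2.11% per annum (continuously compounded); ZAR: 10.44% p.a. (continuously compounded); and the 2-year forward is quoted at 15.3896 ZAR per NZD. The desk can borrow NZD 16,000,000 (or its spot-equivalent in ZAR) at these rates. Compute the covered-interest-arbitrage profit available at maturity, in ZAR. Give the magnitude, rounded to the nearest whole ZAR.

T = 2 years.
Keep in NZD, deliver into the forward: 16,000,000·1.04310307851·15.3896 = ZAR 256,847,026.19.
Swap to ZAR now, deposit: 16,000,000·12.7962·1.23219853418 = ZAR 252,279,342.13.
The quoted forward overvalues NZD, so borrow ZAR, buy NZD at spot, deposit the NZD at 2.11%, and sell the proceeds forward at 15.3896.
Profit = 256,847,026.19 − 252,279,342.13 = ZAR 4,567,684.

ZAR 4,567,684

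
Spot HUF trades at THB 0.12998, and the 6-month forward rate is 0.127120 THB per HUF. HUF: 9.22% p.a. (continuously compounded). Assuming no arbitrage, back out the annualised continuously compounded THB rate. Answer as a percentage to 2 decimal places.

T = 6/12 years.
By CIP, F/S equals the THB-to-HUF growth ratio: 0.12712/0.12998 = 0.9779966.
The HUF side grows by e^(0.0922×6/12) = 1.0471791.
So the THB growth factor = 1.0241376.
Take logs: ln 1.0241376 / (6/12) = 0.047702, so 4.77%.

4.77%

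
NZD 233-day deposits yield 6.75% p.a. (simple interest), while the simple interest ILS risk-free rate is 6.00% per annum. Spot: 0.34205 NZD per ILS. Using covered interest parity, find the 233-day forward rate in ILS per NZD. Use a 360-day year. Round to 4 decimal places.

2.9100

T = 233/360 years.
NZD accumulates by 1 + 0.0675×233/360 = 1.0436875.
Growth of 1 ILS over T: 1 + 0.0600×233/360 = 1.0388333.
So F = 0.34205 × 1.0436875 / 1.0388333 = 0.3436483 (NZD/ILS).
Invert for ILS per NZD: 1 / 0.3436483 = 2.9100.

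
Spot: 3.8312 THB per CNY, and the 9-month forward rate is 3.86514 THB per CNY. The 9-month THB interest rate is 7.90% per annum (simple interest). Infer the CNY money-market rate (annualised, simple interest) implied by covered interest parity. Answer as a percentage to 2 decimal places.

T = 9/12 years.
By CIP, F/S equals the THB-to-CNY growth ratio: 3.86514/3.8312 = 1.0088588.
THB growth factor: 1 + 0.0790×9/12 = 1.059250.
That pins the CNY growth at 1.0499487.
(1.0499487 − 1)/T = 0.066598, i.e. 6.66%.

6.66%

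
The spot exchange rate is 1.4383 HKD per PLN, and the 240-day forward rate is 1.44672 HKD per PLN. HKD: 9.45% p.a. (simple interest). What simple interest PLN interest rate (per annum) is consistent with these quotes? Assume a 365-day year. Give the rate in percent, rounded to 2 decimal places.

8.51%

T = 240/365 years.
By CIP, F/S equals the HKD-to-PLN growth ratio: 1.44672/1.4383 = 1.0058541.
The HKD side grows by 1 + 0.0945×240/365 = 1.062137.
So the PLN growth factor = 1.0559553.
r = (1.0559553 − 1)/(240/365) = 0.085099 → 8.51%.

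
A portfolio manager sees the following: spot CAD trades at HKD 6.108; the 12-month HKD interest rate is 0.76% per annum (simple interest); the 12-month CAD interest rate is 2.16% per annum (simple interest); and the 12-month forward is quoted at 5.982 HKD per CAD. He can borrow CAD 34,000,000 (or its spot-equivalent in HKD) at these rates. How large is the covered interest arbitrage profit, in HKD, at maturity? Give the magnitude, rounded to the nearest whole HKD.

HKD 1,469,126

T = 1 year.
Keep in CAD, deliver into the forward: 34,000,000·1.021600·5.982 = HKD 207,781,180.80.
Swap to HKD now, deposit: 34,000,000·6.108·1.007600 = HKD 209,250,307.20.
The quoted forward undervalues CAD, so borrow CAD, convert to HKD at spot, deposit the HKD at 0.76%, and buy CAD forward at 5.982 to cover the loan.
The gap between the two covered legs is HKD 1,469,126.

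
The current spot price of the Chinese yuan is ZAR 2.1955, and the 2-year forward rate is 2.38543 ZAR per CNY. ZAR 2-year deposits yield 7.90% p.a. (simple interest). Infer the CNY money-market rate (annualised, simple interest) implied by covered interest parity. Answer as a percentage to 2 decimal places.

3.29%

T = 2 years.
By CIP, F/S equals the ZAR-to-CNY growth ratio: 2.38543/2.1955 = 1.0865088.
ZAR growth factor: 1 + 0.0790×2 = 1.158000.
Hence g_CNY = 1.065799.
(1.065799 − 1)/T = 0.032899, i.e. 3.29%.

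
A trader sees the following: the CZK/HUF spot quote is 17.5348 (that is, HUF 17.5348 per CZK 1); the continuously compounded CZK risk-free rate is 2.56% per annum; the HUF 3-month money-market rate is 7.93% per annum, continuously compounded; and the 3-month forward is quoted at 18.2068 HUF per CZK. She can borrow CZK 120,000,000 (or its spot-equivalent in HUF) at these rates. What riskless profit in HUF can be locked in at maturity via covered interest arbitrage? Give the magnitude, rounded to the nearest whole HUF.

HUF 52,536,125

T = 3/12 years.
Route A — deposit CZK, sell forward: 120,000,000 × 1.006420523761 × 18.2068 = HUF 2,198,843,663.04.
Route B — convert at spot, deposit HUF: 120,000,000 × 17.5348 × 1.020022820413 = HUF 2,146,307,538.17.
The quoted forward overvalues CZK, so borrow HUF, buy CZK at spot, deposit the CZK at 2.56%, and sell the proceeds forward at 18.2068.
Arbitrage profit = |2,198,843,663.04 − 2,146,307,538.17| = HUF 52,536,125.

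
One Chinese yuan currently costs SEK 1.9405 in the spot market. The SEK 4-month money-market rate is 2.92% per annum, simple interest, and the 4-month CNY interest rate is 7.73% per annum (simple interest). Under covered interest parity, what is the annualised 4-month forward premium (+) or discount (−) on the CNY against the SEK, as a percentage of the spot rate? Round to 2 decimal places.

T = 4/12 years.
F = S · g_SEK/g_CNY = 1.9405 × 1.0097333/1.0257667 = 1.9101687.
Annualised premium = (F − S)/S × (1/T) = (1.9101687 − 1.9405)/1.9405 ÷ (4/12) = -4.69%.

-4.69%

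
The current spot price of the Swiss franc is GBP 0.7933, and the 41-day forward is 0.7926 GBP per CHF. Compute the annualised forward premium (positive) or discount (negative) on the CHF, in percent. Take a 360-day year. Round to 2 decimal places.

T = 41/360 years.
(F − S)/S = (0.7926 − 0.7933)/0.7933 = -0.0008824.
×(1/T) gives -0.77% p.a.

-0.77%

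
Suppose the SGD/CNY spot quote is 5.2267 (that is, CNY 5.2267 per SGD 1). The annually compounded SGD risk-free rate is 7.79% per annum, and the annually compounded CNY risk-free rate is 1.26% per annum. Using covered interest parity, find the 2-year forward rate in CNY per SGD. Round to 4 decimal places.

T = 2 years.
CNY growth factor: (1 + 0.0126)^2 = 1.0253588.
SGD accumulates by (1 + 0.0779)^2 = 1.1618684.
So F = 5.2267 × 1.0253588 / 1.1618684 = 4.612607 (CNY/SGD).

4.6126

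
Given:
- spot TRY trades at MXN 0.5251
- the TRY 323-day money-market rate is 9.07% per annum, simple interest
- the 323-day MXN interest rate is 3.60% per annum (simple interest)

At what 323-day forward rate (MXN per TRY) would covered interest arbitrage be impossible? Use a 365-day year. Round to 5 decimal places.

T = 323/365 years.
MXN accumulates by 1 + 0.0360×323/365 = 1.0318575.
TRY accumulates by 1 + 0.0907×323/365 = 1.0802633.
CIP: F = S · (grow MXN)/(grow TRY) = 0.5251 × 1.0318575/1.0802633 = 0.5015707 MXN per TRY.

0.50157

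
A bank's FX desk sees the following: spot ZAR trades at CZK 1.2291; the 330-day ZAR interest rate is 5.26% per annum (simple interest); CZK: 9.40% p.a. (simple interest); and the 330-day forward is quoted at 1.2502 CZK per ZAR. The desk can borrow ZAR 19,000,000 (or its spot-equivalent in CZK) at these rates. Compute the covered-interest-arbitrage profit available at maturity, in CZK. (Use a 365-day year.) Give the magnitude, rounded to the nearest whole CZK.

CZK 454,137

T = 330/365 years.
Invest the ZAR and cover forward: 19,000,000 × 1.0475561644 × 1.2502 = CZK 24,883,439.62.
Convert at spot and invest in CZK: 19,000,000 × 1.2291 × 1.0849863014 = CZK 25,337,576.60.
The quoted forward undervalues ZAR, so borrow ZAR, convert to CZK at spot, deposit the CZK at 9.40%, and buy ZAR forward at 1.2502 to cover the loan.
Profit = 25,337,576.60 − 24,883,439.62 = CZK 454,137.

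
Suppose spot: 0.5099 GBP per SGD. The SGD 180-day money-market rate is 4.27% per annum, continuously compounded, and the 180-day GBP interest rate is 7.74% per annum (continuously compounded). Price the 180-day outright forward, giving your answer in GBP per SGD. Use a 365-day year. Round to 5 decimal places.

T = 180/365 years.
GBP growth factor: e^(0.0774×180/365) = 1.0389077.
SGD growth factor: e^(0.0427×180/365) = 1.0212808.
Forward (GBP per SGD) = 0.5099 × 1.0389077 / 1.0212808 = 0.5187007.

0.51870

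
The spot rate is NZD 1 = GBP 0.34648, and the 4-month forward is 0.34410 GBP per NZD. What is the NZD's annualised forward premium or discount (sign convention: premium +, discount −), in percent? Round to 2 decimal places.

-2.06%

T = 4/12 years.
Period premium: (0.34410 − 0.34648)/0.34648 = -0.0068691.
Annualise by dividing by T: -0.0068691 / (4/12) = -0.020607 → -2.06%.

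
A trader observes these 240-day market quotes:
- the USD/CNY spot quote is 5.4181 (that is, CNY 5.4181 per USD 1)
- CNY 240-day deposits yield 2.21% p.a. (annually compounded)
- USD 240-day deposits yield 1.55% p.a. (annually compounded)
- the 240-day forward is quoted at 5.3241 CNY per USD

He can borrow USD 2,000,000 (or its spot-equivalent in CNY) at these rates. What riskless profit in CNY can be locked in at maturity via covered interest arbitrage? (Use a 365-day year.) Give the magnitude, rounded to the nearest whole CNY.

T = 240/365 years.
Keep in USD, deliver into the forward: 2,000,000·1.0101649167·5.3241 = CNY 10,756,438.07.
Swap to CNY now, deposit: 2,000,000·5.4181·1.0144770529 = CNY 10,993,076.24.
The quoted forward undervalues USD, so borrow USD, convert to CNY at spot, deposit the CNY at 2.21%, and buy USD forward at 5.3241 to cover the loan.
Arbitrage profit = |10,756,438.07 − 10,993,076.24| = CNY 236,638.

CNY 236,638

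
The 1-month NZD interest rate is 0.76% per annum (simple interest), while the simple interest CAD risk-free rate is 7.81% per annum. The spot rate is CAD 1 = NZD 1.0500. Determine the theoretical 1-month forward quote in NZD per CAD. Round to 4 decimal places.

1.0439

T = 1/12 years.
Growth of 1 NZD over T: 1 + 0.0076×1/12 = 1.0006333.
CAD accumulates by 1 + 0.0781×1/12 = 1.0065083.
So F = 1.05 × 1.0006333 / 1.0065083 = 1.043871 (NZD/CAD).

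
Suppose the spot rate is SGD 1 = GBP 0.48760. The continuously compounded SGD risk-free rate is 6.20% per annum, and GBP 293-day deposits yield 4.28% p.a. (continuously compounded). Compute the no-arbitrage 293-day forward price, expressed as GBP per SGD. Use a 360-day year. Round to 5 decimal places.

0.48004

T = 293/360 years.
Growth of 1 GBP over T: e^(0.0428×293/360) = 1.0354483.
Growth of 1 SGD over T: e^(0.0620×293/360) = 1.051756.
CIP: F = S · (grow GBP)/(grow SGD) = 0.4876 × 1.0354483/1.051756 = 0.4800397 GBP per SGD.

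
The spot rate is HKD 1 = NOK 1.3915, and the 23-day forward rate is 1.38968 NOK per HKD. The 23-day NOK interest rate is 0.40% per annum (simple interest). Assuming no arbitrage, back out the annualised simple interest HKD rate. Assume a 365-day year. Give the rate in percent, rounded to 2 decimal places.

2.48%

T = 23/365 years.
By CIP, F/S equals the NOK-to-HKD growth ratio: 1.38968/1.3915 = 0.9986921.
NOK growth factor: 1 + 0.0040×23/365 = 1.0002521.
Hence g_HKD = 1.001562.
(1.001562 − 1)/T = 0.024788, i.e. 2.48%.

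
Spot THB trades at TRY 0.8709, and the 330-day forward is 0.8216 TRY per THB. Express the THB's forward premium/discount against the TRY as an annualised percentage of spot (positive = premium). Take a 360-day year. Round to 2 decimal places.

-6.18%

T = 330/360 years.
THB trades forward at -5.66081% vs spot over the period.
×(1/T) gives -6.18% p.a.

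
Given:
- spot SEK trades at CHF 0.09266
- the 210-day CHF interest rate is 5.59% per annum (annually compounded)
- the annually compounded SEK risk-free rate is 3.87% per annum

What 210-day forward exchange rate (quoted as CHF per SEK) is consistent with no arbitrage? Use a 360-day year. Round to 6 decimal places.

0.093552

T = 210/360 years.
CHF accumulates by (1 + 0.0559)^(210/360) = 1.0322383.
SEK accumulates by (1 + 0.0387)^(210/360) = 1.0223962.
CIP: F = S · (grow CHF)/(grow SEK) = 0.09266 × 1.0322383/1.0223962 = 0.09355199 CHF per SEK.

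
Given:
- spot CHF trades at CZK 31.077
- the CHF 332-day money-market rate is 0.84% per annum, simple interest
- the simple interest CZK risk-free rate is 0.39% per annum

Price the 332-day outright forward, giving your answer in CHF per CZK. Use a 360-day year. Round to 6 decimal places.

T = 332/360 years.
CZK growth factor: 1 + 0.0039×332/360 = 1.0035967.
Growth of 1 CHF over T: 1 + 0.0084×332/360 = 1.0077467.
CIP: F = S · (grow CZK)/(grow CHF) = 31.077 × 1.0035967/1.0077467 = 30.94902 CZK per CHF.
Invert for CHF per CZK: 1 / 30.94902 = 0.032311.

0.032311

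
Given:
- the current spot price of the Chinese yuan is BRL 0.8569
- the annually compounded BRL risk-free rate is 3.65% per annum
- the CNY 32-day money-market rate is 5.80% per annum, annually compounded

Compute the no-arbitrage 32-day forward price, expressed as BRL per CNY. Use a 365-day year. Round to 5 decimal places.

T = 32/365 years.
BRL growth factor: (1 + 0.0365)^(32/365) = 1.0031479.
CNY accumulates by (1 + 0.0580)^(32/365) = 1.0049552.
Forward (BRL per CNY) = 0.8569 × 1.0031479 / 1.0049552 = 0.8553590.

0.85536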